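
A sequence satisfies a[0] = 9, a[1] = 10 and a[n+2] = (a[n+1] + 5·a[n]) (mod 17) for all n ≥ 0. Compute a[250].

Computing terms: a[0] = 9,  a[1] = 10,  a[2] = 4,  a[3] = 3,  a[4] = 6,  a[5] = 4,  a[6] = 0,  a[7] = 3,  a[8] = 3,  a[9] = 1,  a[10] = 16,  a[11] = 4,  a[12] = 16,  a[13] = 2,  a[14] = 14,  a[15] = 7,  a[16] = 9,  a[17] = 10.
Since (a[16], a[17]) = (a[0], a[1]) = (9, 10) (two consecutive terms determine the rest), the sequence is periodic with period 16.
(250 - 0) mod 16 = 10, so a[250] = a[10] = 16.

16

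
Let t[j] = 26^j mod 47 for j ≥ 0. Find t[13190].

Computing terms: t[0] = 1,  t[1] = 26,  t[2] = 18,  t[3] = 45,  t[4] = 42,  t[5] = 11,  t[6] = 4,  t[7] = 10,  t[8] = 25,  t[9] = 39,  t[10] = 27,  t[11] = 44,  t[12] = 16,  t[13] = 40,  t[14] = 6,  t[15] = 15,  t[16] = 14,  t[17] = 35,  t[18] = 17,  t[19] = 19,  t[20] = 24,  t[21] = 13,  t[22] = 9,  t[23] = 46,  t[24] = 21,  t[25] = 29,  t[26] = 2,  t[27] = 5,  t[28] = 36,  t[29] = 43,  t[30] = 37,  t[31] = 22,  t[32] = 8,  t[33] = 20,  t[34] = 3,  t[35] = 31,  t[36] = 7,  t[37] = 41,  t[38] = 32,  t[39] = 33,  t[40] = 12,  t[41] = 30,  t[42] = 28,  t[43] = 23,  t[44] = 34,  t[45] = 38,  t[46] = 1.
Since t[46] = t[0] = 1, the sequence is periodic with period 46.
So t[13190] = t[0 + ((13190-0) mod 46)] = t[34] = 3.

3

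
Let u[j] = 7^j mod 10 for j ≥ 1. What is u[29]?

u[1] = 7; u[2] = 9; u[3] = 3; u[4] = 1; u[5] = 7.
The sequence repeats with period 4.
So u[29] = u[1 + ((29-1) mod 4)] = u[1] = 7.

7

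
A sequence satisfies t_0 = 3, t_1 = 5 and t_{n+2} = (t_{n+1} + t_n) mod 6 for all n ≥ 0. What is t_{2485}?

1

We have t_0 = 3; t_1 = 5; t_2 = 2; t_3 = 1; t_4 = 3; t_5 = 4; t_6 = 1; t_7 = 5; t_8 = 0; t_9 = 5; t_{10} = 5; t_{11} = 4; t_{12} = 3; t_{13} = 1; t_{14} = 4; t_{15} = 5; t_{16} = 3; t_{17} = 2; t_{18} = 5; t_{19} = 1; t_{20} = 0; t_{21} = 1; t_{22} = 1; t_{23} = 2; t_{24} = 3; t_{25} = 5.
The sequence repeats with period 24.
So t_{2485} = t_{0 + ((2485-0) mod 24)} = t_{13} = 1.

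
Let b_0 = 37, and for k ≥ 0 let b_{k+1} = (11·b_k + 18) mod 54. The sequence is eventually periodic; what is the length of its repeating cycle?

We have b_0 = 37, b_1 = 47, b_2 = 49, b_3 = 17, b_4 = 43, b_5 = 5, b_6 = 19, b_7 = 11, b_8 = 31, b_9 = 35, b_{10} = 25, b_{11} = 23, b_{12} = 1, b_{13} = 29, b_{14} = 13, b_{15} = 53, b_{16} = 7, b_{17} = 41, b_{18} = 37.
The sequence repeats with period 18.

18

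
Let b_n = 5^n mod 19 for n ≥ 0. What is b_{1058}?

We have b_0 = 1, b_1 = 5, b_2 = 6, b_3 = 11, b_4 = 17, b_5 = 9, b_6 = 7, b_7 = 16, b_8 = 4, b_9 = 1.
Since b_9 = b_0 = 1, the sequence is periodic with period 9.
(1058 - 0) mod 9 = 5, so b_{1058} = b_5 = 9.

9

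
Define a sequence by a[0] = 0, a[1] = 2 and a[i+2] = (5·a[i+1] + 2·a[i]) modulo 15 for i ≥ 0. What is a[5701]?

8

We have a[0] = 0; a[1] = 2; a[2] = 10; a[3] = 9; a[4] = 5; a[5] = 13; a[6] = 0; a[7] = 11; a[8] = 10; a[9] = 12; a[10] = 5; a[11] = 4; a[12] = 0; a[13] = 8; a[14] = 10; a[15] = 6; a[16] = 5; a[17] = 7; a[18] = 0; a[19] = 14; a[20] = 10; a[21] = 3; a[22] = 5; a[23] = 1; a[24] = 0; a[25] = 2.
Since (a[24], a[25]) = (a[0], a[1]) = (0, 2) (two consecutive terms determine the rest), the sequence is periodic with period 24.
So a[5701] = a[0 + ((5701-0) mod 24)] = a[13] = 8.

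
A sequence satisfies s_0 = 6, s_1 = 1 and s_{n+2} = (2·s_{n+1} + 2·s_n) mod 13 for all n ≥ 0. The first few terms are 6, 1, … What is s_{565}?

Computing terms: s_0 = 6, s_1 = 1, s_2 = 1, s_3 = 4, s_4 = 10, s_5 = 2, s_6 = 11, s_7 = 0, s_8 = 9, s_9 = 5, s_{10} = 2, s_{11} = 1, s_{12} = 6, s_{13} = 1.
Since (s_{12}, s_{13}) = (s_0, s_1) = (6, 1) (two consecutive terms determine the rest), the sequence is periodic with period 12.
(565 - 0) mod 12 = 1, so s_{565} = s_1 = 1.

1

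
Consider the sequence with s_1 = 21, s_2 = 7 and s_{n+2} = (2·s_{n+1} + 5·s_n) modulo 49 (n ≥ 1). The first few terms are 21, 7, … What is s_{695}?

7

Computing terms: s_1 = 21, s_2 = 7, s_3 = 21, s_4 = 28, s_5 = 14, s_6 = 21, s_7 = 14, s_8 = 35, s_9 = 42, s_{10} = 14, s_{11} = 42, s_{12} = 7, s_{13} = 28, s_{14} = 42, s_{15} = 28, s_{16} = 21, s_{17} = 35, s_{18} = 28, s_{19} = 35, s_{20} = 14, s_{21} = 7, s_{22} = 35, s_{23} = 7, s_{24} = 42, s_{25} = 21, s_{26} = 7.
The sequence repeats with period 24.
So s_{695} = s_{1 + ((695-1) mod 24)} = s_{23} = 7.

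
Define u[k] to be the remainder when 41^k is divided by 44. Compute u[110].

u[1] = 41; u[2] = 9; u[3] = 17; u[4] = 37; u[5] = 21; u[6] = 25; u[7] = 13; u[8] = 5; u[9] = 29; u[10] = 1; u[11] = 41.
Since u[11] = u[1] = 41, the sequence is periodic with period 10.
So u[110] = u[1 + ((110-1) mod 10)] = u[10] = 1.

1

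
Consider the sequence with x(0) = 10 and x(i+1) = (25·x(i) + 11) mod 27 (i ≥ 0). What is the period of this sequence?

27

Listing terms: x(0) = 10; x(1) = 18; x(2) = 2; x(3) = 7; x(4) = 24; x(5) = 17; x(6) = 4; x(7) = 3; x(8) = 5; x(9) = 1; x(10) = 9; x(11) = 20; x(12) = 25; x(13) = 15; x(14) = 8; x(15) = 22; x(16) = 21; x(17) = 23; x(18) = 19; x(19) = 0; x(20) = 11; x(21) = 16; x(22) = 6; x(23) = 26; x(24) = 13; x(25) = 12; x(26) = 14; x(27) = 10.
Since x(27) = x(0) = 10, the sequence is periodic with period 27.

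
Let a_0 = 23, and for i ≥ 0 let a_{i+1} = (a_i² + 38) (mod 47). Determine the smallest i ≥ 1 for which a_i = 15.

a_0 = 23,  a_1 = 3,  a_2 = 0,  a_3 = 38,  a_4 = 25,  a_5 = 5,  a_6 = 16,  a_7 = 12,  a_8 = 41,  a_9 = 27,  a_{10} = 15,  a_{11} = 28,  a_{12} = 23.
Since a_{12} = a_0 = 23, the sequence is periodic with period 12.
The value 15 first appears (with i ≥ 1) at a_{10}.

10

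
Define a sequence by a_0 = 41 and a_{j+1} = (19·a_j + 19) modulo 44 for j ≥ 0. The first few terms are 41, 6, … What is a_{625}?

We have a_0 = 41, a_1 = 6, a_2 = 1, a_3 = 38, a_4 = 37, a_5 = 18, a_6 = 9, a_7 = 14, a_8 = 21, a_9 = 22, a_{10} = 41.
The sequence repeats with period 10.
So a_{625} = a_{0 + ((625-0) mod 10)} = a_5 = 18.

18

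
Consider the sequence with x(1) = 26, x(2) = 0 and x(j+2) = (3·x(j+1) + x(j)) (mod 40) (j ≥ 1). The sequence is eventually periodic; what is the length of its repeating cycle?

Computing terms: x(1) = 26, x(2) = 0, x(3) = 26, x(4) = 38, x(5) = 20, x(6) = 18, x(7) = 34, x(8) = 0, x(9) = 34, x(10) = 22, x(11) = 20, x(12) = 2, x(13) = 26, x(14) = 0.
Since (x(13), x(14)) = (x(1), x(2)) = (26, 0) (two consecutive terms determine the rest), the sequence is periodic with period 12.

12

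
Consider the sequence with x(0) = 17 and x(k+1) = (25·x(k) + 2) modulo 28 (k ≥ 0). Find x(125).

23

Computing terms: x(0) = 17,  x(1) = 7,  x(2) = 9,  x(3) = 3,  x(4) = 21,  x(5) = 23,  x(6) = 17.
Since x(6) = x(0) = 17, the sequence is periodic with period 6.
So x(125) = x(0 + ((125-0) mod 6)) = x(5) = 23.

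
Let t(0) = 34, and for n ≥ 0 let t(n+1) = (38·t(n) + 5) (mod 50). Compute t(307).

43

We have t(0) = 34; t(1) = 47; t(2) = 41; t(3) = 13; t(4) = 49; t(5) = 17; t(6) = 1; t(7) = 43; t(8) = 39; t(9) = 37; t(10) = 11; t(11) = 23; t(12) = 29; t(13) = 7; t(14) = 21; t(15) = 3; t(16) = 19; t(17) = 27; t(18) = 31; t(19) = 33; t(20) = 9; t(21) = 47.
Since t(21) = t(1) = 47, the sequence is eventually periodic: after a pre-period of length 1 it cycles with period 20.
For n ≥ 1, t(n) depends only on (n - 1) mod 20. (307 - 1) mod 20 = 6, so t(307) = t(7) = 43.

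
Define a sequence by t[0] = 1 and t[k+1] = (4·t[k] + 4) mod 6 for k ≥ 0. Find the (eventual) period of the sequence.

3

t[0] = 1; t[1] = 2; t[2] = 0; t[3] = 4; t[4] = 2.
Since t[4] = t[1] = 2, the sequence is eventually periodic: after a pre-period of length 1 it cycles with period 3.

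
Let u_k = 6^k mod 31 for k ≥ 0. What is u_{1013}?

We have u_0 = 1, u_1 = 6, u_2 = 5, u_3 = 30, u_4 = 25, u_5 = 26, u_6 = 1.
The sequence repeats with period 6.
(1013 - 0) mod 6 = 5, so u_{1013} = u_5 = 26.

26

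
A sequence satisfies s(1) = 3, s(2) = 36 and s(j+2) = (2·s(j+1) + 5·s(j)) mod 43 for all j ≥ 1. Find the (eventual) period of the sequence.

42

Listing terms: s(1) = 3, s(2) = 36, s(3) = 1, s(4) = 10, s(5) = 25, s(6) = 14, s(7) = 24, s(8) = 32, s(9) = 12, s(10) = 12, s(11) = 41, s(12) = 13, s(13) = 16, s(14) = 11, s(15) = 16, s(16) = 1, s(17) = 39, s(18) = 40, s(19) = 17, s(20) = 19, s(21) = 37, s(22) = 40, s(23) = 7, s(24) = 42, s(25) = 33, s(26) = 18, s(27) = 29, s(28) = 19, s(29) = 11, s(30) = 31, s(31) = 31, s(32) = 2, s(33) = 30, s(34) = 27, s(35) = 32, s(36) = 27, s(37) = 42, s(38) = 4, s(39) = 3, s(40) = 26, s(41) = 24, s(42) = 6, s(43) = 3, s(44) = 36.
The sequence repeats with period 42.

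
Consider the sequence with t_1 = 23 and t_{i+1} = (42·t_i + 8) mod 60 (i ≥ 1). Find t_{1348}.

20

We have t_1 = 23,  t_2 = 14,  t_3 = 56,  t_4 = 20,  t_5 = 8,  t_6 = 44,  t_7 = 56.
Since t_7 = t_3 = 56, the sequence is eventually periodic: after a pre-period of length 2 it cycles with period 4.
For i ≥ 3, t_i depends only on (i - 3) mod 4. (1348 - 3) mod 4 = 1, so t_{1348} = t_4 = 20.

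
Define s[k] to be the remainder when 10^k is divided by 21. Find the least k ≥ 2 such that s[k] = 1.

Listing terms: s[1] = 10,  s[2] = 16,  s[3] = 13,  s[4] = 4,  s[5] = 19,  s[6] = 1,  s[7] = 10.
The sequence repeats with period 6.
The value 1 first appears (with k ≥ 2) at s[6].

6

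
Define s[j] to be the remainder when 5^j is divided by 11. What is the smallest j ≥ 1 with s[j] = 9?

4

s[0] = 1,  s[1] = 5,  s[2] = 3,  s[3] = 4,  s[4] = 9,  s[5] = 1.
The sequence repeats with period 5.
The value 9 first appears (with j ≥ 1) at s[4].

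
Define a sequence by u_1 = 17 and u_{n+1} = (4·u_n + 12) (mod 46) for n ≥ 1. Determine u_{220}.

30

u_1 = 17; u_2 = 34; u_3 = 10; u_4 = 6; u_5 = 36; u_6 = 18; u_7 = 38; u_8 = 26; u_9 = 24; u_{10} = 16; u_{11} = 30; u_{12} = 40; u_{13} = 34.
Since u_{13} = u_2 = 34, the sequence is eventually periodic: after a pre-period of length 1 it cycles with period 11.
For n ≥ 2, u_n depends only on (n - 2) mod 11. (220 - 2) mod 11 = 9, so u_{220} = u_{11} = 30.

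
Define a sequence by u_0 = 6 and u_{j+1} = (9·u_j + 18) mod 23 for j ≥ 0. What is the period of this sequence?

We have u_0 = 6,  u_1 = 3,  u_2 = 22,  u_3 = 9,  u_4 = 7,  u_5 = 12,  u_6 = 11,  u_7 = 2,  u_8 = 13,  u_9 = 20,  u_{10} = 14,  u_{11} = 6.
Since u_{11} = u_0 = 6, the sequence is periodic with period 11.

11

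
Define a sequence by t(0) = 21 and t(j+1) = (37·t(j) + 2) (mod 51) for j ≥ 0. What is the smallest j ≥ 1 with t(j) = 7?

t(0) = 21, t(1) = 14, t(2) = 10, t(3) = 15, t(4) = 47, t(5) = 7, t(6) = 6, t(7) = 20, t(8) = 28, t(9) = 18, t(10) = 5, t(11) = 34, t(12) = 36, t(13) = 8, t(14) = 43, t(15) = 12, t(16) = 38, t(17) = 31, t(18) = 27, t(19) = 32, t(20) = 13, t(21) = 24, t(22) = 23, t(23) = 37, t(24) = 45, t(25) = 35, t(26) = 22, t(27) = 0, t(28) = 2, t(29) = 25, t(30) = 9, t(31) = 29, t(32) = 4, t(33) = 48, t(34) = 44, t(35) = 49, t(36) = 30, t(37) = 41, t(38) = 40, t(39) = 3, t(40) = 11, t(41) = 1, t(42) = 39, t(43) = 17, t(44) = 19, t(45) = 42, t(46) = 26, t(47) = 46, t(48) = 21.
Since t(48) = t(0) = 21, the sequence is periodic with period 48.
The value 7 first appears (with j ≥ 1) at t(5).

5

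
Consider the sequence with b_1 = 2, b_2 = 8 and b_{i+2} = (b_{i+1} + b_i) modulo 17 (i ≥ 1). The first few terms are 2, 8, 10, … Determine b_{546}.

12

b_1 = 2; b_2 = 8; b_3 = 10; b_4 = 1; b_5 = 11; b_6 = 12; b_7 = 6; b_8 = 1; b_9 = 7; b_{10} = 8; b_{11} = 15; b_{12} = 6; b_{13} = 4; b_{14} = 10; b_{15} = 14; b_{16} = 7; b_{17} = 4; b_{18} = 11; b_{19} = 15; b_{20} = 9; b_{21} = 7; b_{22} = 16; b_{23} = 6; b_{24} = 5; b_{25} = 11; b_{26} = 16; b_{27} = 10; b_{28} = 9; b_{29} = 2; b_{30} = 11; b_{31} = 13; b_{32} = 7; b_{33} = 3; b_{34} = 10; b_{35} = 13; b_{36} = 6; b_{37} = 2; b_{38} = 8.
The sequence repeats with period 36.
So b_{546} = b_{1 + ((546-1) mod 36)} = b_6 = 12.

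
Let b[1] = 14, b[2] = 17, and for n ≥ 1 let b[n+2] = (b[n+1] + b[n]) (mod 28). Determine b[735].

We have b[1] = 14; b[2] = 17; b[3] = 3; b[4] = 20; b[5] = 23; b[6] = 15; b[7] = 10; b[8] = 25; b[9] = 7; b[10] = 4; b[11] = 11; b[12] = 15; b[13] = 26; b[14] = 13; b[15] = 11; b[16] = 24; b[17] = 7; b[18] = 3; b[19] = 10; b[20] = 13; b[21] = 23; b[22] = 8; b[23] = 3; b[24] = 11; b[25] = 14; b[26] = 25; b[27] = 11; b[28] = 8; b[29] = 19; b[30] = 27; b[31] = 18; b[32] = 17; b[33] = 7; b[34] = 24; b[35] = 3; b[36] = 27; b[37] = 2; b[38] = 1; b[39] = 3; b[40] = 4; b[41] = 7; b[42] = 11; b[43] = 18; b[44] = 1; b[45] = 19; b[46] = 20; b[47] = 11; b[48] = 3; b[49] = 14; b[50] = 17.
Since (b[49], b[50]) = (b[1], b[2]) = (14, 17) (two consecutive terms determine the rest), the sequence is periodic with period 48.
So b[735] = b[1 + ((735-1) mod 48)] = b[15] = 11.

11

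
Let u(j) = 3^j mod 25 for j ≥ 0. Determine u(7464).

u(0) = 1; u(1) = 3; u(2) = 9; u(3) = 2; u(4) = 6; u(5) = 18; u(6) = 4; u(7) = 12; u(8) = 11; u(9) = 8; u(10) = 24; u(11) = 22; u(12) = 16; u(13) = 23; u(14) = 19; u(15) = 7; u(16) = 21; u(17) = 13; u(18) = 14; u(19) = 17; u(20) = 1.
The sequence repeats with period 20.
So u(7464) = u(0 + ((7464-0) mod 20)) = u(4) = 6.

6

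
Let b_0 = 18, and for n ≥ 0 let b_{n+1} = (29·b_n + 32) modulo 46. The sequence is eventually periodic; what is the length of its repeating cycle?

11

Computing terms: b_0 = 18; b_1 = 2; b_2 = 44; b_3 = 20; b_4 = 14; b_5 = 24; b_6 = 38; b_7 = 30; b_8 = 28; b_9 = 16; b_{10} = 36; b_{11} = 18.
Since b_{11} = b_0 = 18, the sequence is periodic with period 11.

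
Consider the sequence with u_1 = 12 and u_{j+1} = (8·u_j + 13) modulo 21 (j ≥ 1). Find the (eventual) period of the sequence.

14

Computing terms: u_1 = 12; u_2 = 4; u_3 = 3; u_4 = 16; u_5 = 15; u_6 = 7; u_7 = 6; u_8 = 19; u_9 = 18; u_{10} = 10; u_{11} = 9; u_{12} = 1; u_{13} = 0; u_{14} = 13; u_{15} = 12.
The sequence repeats with period 14.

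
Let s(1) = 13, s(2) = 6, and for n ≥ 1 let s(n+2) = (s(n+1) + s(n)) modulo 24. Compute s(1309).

Computing terms: s(1) = 13,  s(2) = 6,  s(3) = 19,  s(4) = 1,  s(5) = 20,  s(6) = 21,  s(7) = 17,  s(8) = 14,  s(9) = 7,  s(10) = 21,  s(11) = 4,  s(12) = 1,  s(13) = 5,  s(14) = 6,  s(15) = 11,  s(16) = 17,  s(17) = 4,  s(18) = 21,  s(19) = 1,  s(20) = 22,  s(21) = 23,  s(22) = 21,  s(23) = 20,  s(24) = 17,  s(25) = 13,  s(26) = 6.
The sequence repeats with period 24.
(1309 - 1) mod 24 = 12, so s(1309) = s(13) = 5.

5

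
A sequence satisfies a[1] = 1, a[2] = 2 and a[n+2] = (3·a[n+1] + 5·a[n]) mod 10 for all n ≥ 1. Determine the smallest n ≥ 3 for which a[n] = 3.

a[1] = 1; a[2] = 2; a[3] = 1; a[4] = 3; a[5] = 4; a[6] = 7; a[7] = 1; a[8] = 8; a[9] = 9; a[10] = 7; a[11] = 6; a[12] = 3; a[13] = 9; a[14] = 2; a[15] = 1.
Since (a[14], a[15]) = (a[2], a[3]) = (2, 1) (two consecutive terms determine the rest), the sequence is eventually periodic: after a pre-period of length 1 it cycles with period 12.
The value 3 first appears (with n ≥ 3) at a[4].

4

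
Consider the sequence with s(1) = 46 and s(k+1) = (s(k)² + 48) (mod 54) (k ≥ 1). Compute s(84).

22

Computing terms: s(1) = 46, s(2) = 4, s(3) = 10, s(4) = 40, s(5) = 28, s(6) = 22, s(7) = 46.
The sequence repeats with period 6.
So s(84) = s(1 + ((84-1) mod 6)) = s(6) = 22.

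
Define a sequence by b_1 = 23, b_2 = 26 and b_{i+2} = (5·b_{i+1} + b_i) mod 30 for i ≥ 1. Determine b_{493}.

Computing terms: b_1 = 23; b_2 = 26; b_3 = 3; b_4 = 11; b_5 = 28; b_6 = 1; b_7 = 3; b_8 = 16; b_9 = 23; b_{10} = 11; b_{11} = 18; b_{12} = 11; b_{13} = 13; b_{14} = 16; b_{15} = 3; b_{16} = 1; b_{17} = 8; b_{18} = 11; b_{19} = 3; b_{20} = 26; b_{21} = 13; b_{22} = 1; b_{23} = 18; b_{24} = 1; b_{25} = 23; b_{26} = 26.
The sequence repeats with period 24.
(493 - 1) mod 24 = 12, so b_{493} = b_{13} = 13.

13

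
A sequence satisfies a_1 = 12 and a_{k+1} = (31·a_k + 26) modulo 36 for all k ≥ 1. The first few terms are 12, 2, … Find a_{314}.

14

We have a_1 = 12; a_2 = 2; a_3 = 16; a_4 = 18; a_5 = 8; a_6 = 22; a_7 = 24; a_8 = 14; a_9 = 28; a_{10} = 30; a_{11} = 20; a_{12} = 34; a_{13} = 0; a_{14} = 26; a_{15} = 4; a_{16} = 6; a_{17} = 32; a_{18} = 10; a_{19} = 12.
Since a_{19} = a_1 = 12, the sequence is periodic with period 18.
So a_{314} = a_{1 + ((314-1) mod 18)} = a_8 = 14.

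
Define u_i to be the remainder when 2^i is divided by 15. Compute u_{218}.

Computing terms: u_1 = 2; u_2 = 4; u_3 = 8; u_4 = 1; u_5 = 2.
The sequence repeats with period 4.
So u_{218} = u_{1 + ((218-1) mod 4)} = u_2 = 4.

4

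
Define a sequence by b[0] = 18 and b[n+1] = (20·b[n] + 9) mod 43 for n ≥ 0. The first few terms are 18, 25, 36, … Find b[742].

4

Listing terms: b[0] = 18, b[1] = 25, b[2] = 36, b[3] = 41, b[4] = 12, b[5] = 34, b[6] = 1, b[7] = 29, b[8] = 30, b[9] = 7, b[10] = 20, b[11] = 22, b[12] = 19, b[13] = 2, b[14] = 6, b[15] = 0, b[16] = 9, b[17] = 17, b[18] = 5, b[19] = 23, b[20] = 39, b[21] = 15, b[22] = 8, b[23] = 40, b[24] = 35, b[25] = 21, b[26] = 42, b[27] = 32, b[28] = 4, b[29] = 3, b[30] = 26, b[31] = 13, b[32] = 11, b[33] = 14, b[34] = 31, b[35] = 27, b[36] = 33, b[37] = 24, b[38] = 16, b[39] = 28, b[40] = 10, b[41] = 37, b[42] = 18.
The sequence repeats with period 42.
So b[742] = b[0 + ((742-0) mod 42)] = b[28] = 4.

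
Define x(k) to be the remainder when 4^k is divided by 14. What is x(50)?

Computing terms: x(1) = 4,  x(2) = 2,  x(3) = 8,  x(4) = 4.
The sequence repeats with period 3.
So x(50) = x(1 + ((50-1) mod 3)) = x(2) = 2.

2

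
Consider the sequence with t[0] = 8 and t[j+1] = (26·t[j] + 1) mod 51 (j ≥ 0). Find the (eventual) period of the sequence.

8

Computing terms: t[0] = 8,  t[1] = 5,  t[2] = 29,  t[3] = 41,  t[4] = 47,  t[5] = 50,  t[6] = 26,  t[7] = 14,  t[8] = 8.
The sequence repeats with period 8.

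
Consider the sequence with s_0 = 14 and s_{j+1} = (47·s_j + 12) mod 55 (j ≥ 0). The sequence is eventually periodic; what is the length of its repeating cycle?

20

s_0 = 14; s_1 = 10; s_2 = 42; s_3 = 6; s_4 = 19; s_5 = 25; s_6 = 32; s_7 = 31; s_8 = 39; s_9 = 30; s_{10} = 47; s_{11} = 21; s_{12} = 9; s_{13} = 50; s_{14} = 52; s_{15} = 36; s_{16} = 54; s_{17} = 20; s_{18} = 17; s_{19} = 41; s_{20} = 14.
Since s_{20} = s_0 = 14, the sequence is periodic with period 20.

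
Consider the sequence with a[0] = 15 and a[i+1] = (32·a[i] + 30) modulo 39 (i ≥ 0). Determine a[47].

30

a[0] = 15,  a[1] = 3,  a[2] = 9,  a[3] = 6,  a[4] = 27,  a[5] = 36,  a[6] = 12,  a[7] = 24,  a[8] = 18,  a[9] = 21,  a[10] = 0,  a[11] = 30,  a[12] = 15.
Since a[12] = a[0] = 15, the sequence is periodic with period 12.
(47 - 0) mod 12 = 11, so a[47] = a[11] = 30.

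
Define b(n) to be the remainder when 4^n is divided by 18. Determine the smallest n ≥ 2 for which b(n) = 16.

Listing terms: b(1) = 4; b(2) = 16; b(3) = 10; b(4) = 4.
Since b(4) = b(1) = 4, the sequence is periodic with period 3.
The value 16 first appears (with n ≥ 2) at b(2).

2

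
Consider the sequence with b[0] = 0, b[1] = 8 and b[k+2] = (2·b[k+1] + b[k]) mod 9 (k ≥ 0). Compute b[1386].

7

Computing terms: b[0] = 0; b[1] = 8; b[2] = 7; b[3] = 4; b[4] = 6; b[5] = 7; b[6] = 2; b[7] = 2; b[8] = 6; b[9] = 5; b[10] = 7; b[11] = 1; b[12] = 0; b[13] = 1; b[14] = 2; b[15] = 5; b[16] = 3; b[17] = 2; b[18] = 7; b[19] = 7; b[20] = 3; b[21] = 4; b[22] = 2; b[23] = 8; b[24] = 0; b[25] = 8.
The sequence repeats with period 24.
(1386 - 0) mod 24 = 18, so b[1386] = b[18] = 7.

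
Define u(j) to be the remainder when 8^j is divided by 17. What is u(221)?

We have u(0) = 1; u(1) = 8; u(2) = 13; u(3) = 2; u(4) = 16; u(5) = 9; u(6) = 4; u(7) = 15; u(8) = 1.
Since u(8) = u(0) = 1, the sequence is periodic with period 8.
(221 - 0) mod 8 = 5, so u(221) = u(5) = 9.

9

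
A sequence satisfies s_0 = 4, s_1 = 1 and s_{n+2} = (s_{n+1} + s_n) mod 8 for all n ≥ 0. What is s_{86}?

s_0 = 4, s_1 = 1, s_2 = 5, s_3 = 6, s_4 = 3, s_5 = 1, s_6 = 4, s_7 = 5, s_8 = 1, s_9 = 6, s_{10} = 7, s_{11} = 5, s_{12} = 4, s_{13} = 1.
Since (s_{12}, s_{13}) = (s_0, s_1) = (4, 1) (two consecutive terms determine the rest), the sequence is periodic with period 12.
So s_{86} = s_{0 + ((86-0) mod 12)} = s_2 = 5.

5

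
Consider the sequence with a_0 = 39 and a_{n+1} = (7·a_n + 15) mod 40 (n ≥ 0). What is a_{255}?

Computing terms: a_0 = 39; a_1 = 8; a_2 = 31; a_3 = 32; a_4 = 39.
The sequence repeats with period 4.
So a_{255} = a_{0 + ((255-0) mod 4)} = a_3 = 32.

32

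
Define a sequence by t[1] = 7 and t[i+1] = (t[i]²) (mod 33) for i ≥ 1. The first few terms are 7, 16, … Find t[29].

Computing terms: t[1] = 7, t[2] = 16, t[3] = 25, t[4] = 31, t[5] = 4, t[6] = 16.
Since t[6] = t[2] = 16, the sequence is eventually periodic: after a pre-period of length 1 it cycles with period 4.
For i ≥ 2, t[i] depends only on (i - 2) mod 4. (29 - 2) mod 4 = 3, so t[29] = t[5] = 4.

4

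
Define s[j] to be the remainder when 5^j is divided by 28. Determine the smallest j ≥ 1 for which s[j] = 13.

Computing terms: s[0] = 1; s[1] = 5; s[2] = 25; s[3] = 13; s[4] = 9; s[5] = 17; s[6] = 1.
The sequence repeats with period 6.
The value 13 first appears (with j ≥ 1) at s[3].

3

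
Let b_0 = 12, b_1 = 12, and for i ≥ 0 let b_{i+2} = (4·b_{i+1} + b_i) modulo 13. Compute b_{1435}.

We have b_0 = 12,  b_1 = 12,  b_2 = 8,  b_3 = 5,  b_4 = 2,  b_5 = 0,  b_6 = 2,  b_7 = 8,  b_8 = 8,  b_9 = 1,  b_{10} = 12,  b_{11} = 10,  b_{12} = 0,  b_{13} = 10,  b_{14} = 1,  b_{15} = 1,  b_{16} = 5,  b_{17} = 8,  b_{18} = 11,  b_{19} = 0,  b_{20} = 11,  b_{21} = 5,  b_{22} = 5,  b_{23} = 12,  b_{24} = 1,  b_{25} = 3,  b_{26} = 0,  b_{27} = 3,  b_{28} = 12,  b_{29} = 12.
Since (b_{28}, b_{29}) = (b_0, b_1) = (12, 12) (two consecutive terms determine the rest), the sequence is periodic with period 28.
(1435 - 0) mod 28 = 7, so b_{1435} = b_7 = 8.

8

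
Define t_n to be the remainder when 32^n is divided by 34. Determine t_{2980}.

Computing terms: t_0 = 1,  t_1 = 32,  t_2 = 4,  t_3 = 26,  t_4 = 16,  t_5 = 2,  t_6 = 30,  t_7 = 8,  t_8 = 18,  t_9 = 32.
Since t_9 = t_1 = 32, the sequence is eventually periodic: after a pre-period of length 1 it cycles with period 8.
For n ≥ 1, t_n depends only on (n - 1) mod 8. (2980 - 1) mod 8 = 3, so t_{2980} = t_4 = 16.

16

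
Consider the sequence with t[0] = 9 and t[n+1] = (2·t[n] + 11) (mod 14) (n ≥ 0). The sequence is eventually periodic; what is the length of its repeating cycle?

Computing terms: t[0] = 9; t[1] = 1; t[2] = 13; t[3] = 9.
The sequence repeats with period 3.

3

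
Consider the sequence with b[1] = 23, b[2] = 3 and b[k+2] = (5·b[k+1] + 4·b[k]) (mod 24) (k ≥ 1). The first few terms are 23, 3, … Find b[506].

3

Listing terms: b[1] = 23,  b[2] = 3,  b[3] = 11,  b[4] = 19,  b[5] = 19,  b[6] = 3,  b[7] = 19,  b[8] = 11,  b[9] = 11,  b[10] = 3,  b[11] = 11.
Since (b[10], b[11]) = (b[2], b[3]) = (3, 11) (two consecutive terms determine the rest), the sequence is eventually periodic: after a pre-period of length 1 it cycles with period 8.
For k ≥ 2, b[k] depends only on (k - 2) mod 8. (506 - 2) mod 8 = 0, so b[506] = b[2] = 3.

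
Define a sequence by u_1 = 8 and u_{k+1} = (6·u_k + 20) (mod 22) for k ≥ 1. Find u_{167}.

Computing terms: u_1 = 8,  u_2 = 2,  u_3 = 10,  u_4 = 14,  u_5 = 16,  u_6 = 6,  u_7 = 12,  u_8 = 4,  u_9 = 0,  u_{10} = 20,  u_{11} = 8.
Since u_{11} = u_1 = 8, the sequence is periodic with period 10.
(167 - 1) mod 10 = 6, so u_{167} = u_7 = 12.

12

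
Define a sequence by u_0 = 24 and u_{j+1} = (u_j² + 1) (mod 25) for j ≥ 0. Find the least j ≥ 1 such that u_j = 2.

Computing terms: u_0 = 24, u_1 = 2, u_2 = 5, u_3 = 1, u_4 = 2.
Since u_4 = u_1 = 2, the sequence is eventually periodic: after a pre-period of length 1 it cycles with period 3.
The value 2 first appears (with j ≥ 1) at u_1.

1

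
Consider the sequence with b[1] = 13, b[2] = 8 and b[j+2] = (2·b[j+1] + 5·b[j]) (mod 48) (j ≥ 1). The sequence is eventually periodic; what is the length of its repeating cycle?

We have b[1] = 13,  b[2] = 8,  b[3] = 33,  b[4] = 10,  b[5] = 41,  b[6] = 36,  b[7] = 37,  b[8] = 14,  b[9] = 21,  b[10] = 16,  b[11] = 41,  b[12] = 18,  b[13] = 1,  b[14] = 44,  b[15] = 45,  b[16] = 22,  b[17] = 29,  b[18] = 24,  b[19] = 1,  b[20] = 26,  b[21] = 9,  b[22] = 4,  b[23] = 5,  b[24] = 30,  b[25] = 37,  b[26] = 32,  b[27] = 9,  b[28] = 34,  b[29] = 17,  b[30] = 12,  b[31] = 13,  b[32] = 38,  b[33] = 45,  b[34] = 40,  b[35] = 17,  b[36] = 42,  b[37] = 25,  b[38] = 20,  b[39] = 21,  b[40] = 46,  b[41] = 5,  b[42] = 0,  b[43] = 25,  b[44] = 2,  b[45] = 33,  b[46] = 28,  b[47] = 29,  b[48] = 6,  b[49] = 13,  b[50] = 8.
The sequence repeats with period 48.

48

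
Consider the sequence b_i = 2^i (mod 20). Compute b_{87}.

8

Computing terms: b_1 = 2, b_2 = 4, b_3 = 8, b_4 = 16, b_5 = 12, b_6 = 4.
Since b_6 = b_2 = 4, the sequence is eventually periodic: after a pre-period of length 1 it cycles with period 4.
For i ≥ 2, b_i depends only on (i - 2) mod 4. (87 - 2) mod 4 = 1, so b_{87} = b_3 = 8.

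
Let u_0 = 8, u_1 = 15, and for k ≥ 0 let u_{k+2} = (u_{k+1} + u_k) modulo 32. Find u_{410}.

u_0 = 8; u_1 = 15; u_2 = 23; u_3 = 6; u_4 = 29; u_5 = 3; u_6 = 0; u_7 = 3; u_8 = 3; u_9 = 6; u_{10} = 9; u_{11} = 15; u_{12} = 24; u_{13} = 7; u_{14} = 31; u_{15} = 6; u_{16} = 5; u_{17} = 11; u_{18} = 16; u_{19} = 27; u_{20} = 11; u_{21} = 6; u_{22} = 17; u_{23} = 23; u_{24} = 8; u_{25} = 31; u_{26} = 7; u_{27} = 6; u_{28} = 13; u_{29} = 19; u_{30} = 0; u_{31} = 19; u_{32} = 19; u_{33} = 6; u_{34} = 25; u_{35} = 31; u_{36} = 24; u_{37} = 23; u_{38} = 15; u_{39} = 6; u_{40} = 21; u_{41} = 27; u_{42} = 16; u_{43} = 11; u_{44} = 27; u_{45} = 6; u_{46} = 1; u_{47} = 7; u_{48} = 8; u_{49} = 15.
The sequence repeats with period 48.
(410 - 0) mod 48 = 26, so u_{410} = u_{26} = 7.

7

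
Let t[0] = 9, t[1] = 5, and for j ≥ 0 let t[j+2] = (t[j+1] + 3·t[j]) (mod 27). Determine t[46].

17

t[0] = 9, t[1] = 5, t[2] = 5, t[3] = 20, t[4] = 8, t[5] = 14, t[6] = 11, t[7] = 26, t[8] = 5, t[9] = 2, t[10] = 17, t[11] = 23, t[12] = 20, t[13] = 8.
Since (t[12], t[13]) = (t[3], t[4]) = (20, 8) (two consecutive terms determine the rest), the sequence is eventually periodic: after a pre-period of length 3 it cycles with period 9.
For j ≥ 3, t[j] depends only on (j - 3) mod 9. (46 - 3) mod 9 = 7, so t[46] = t[10] = 17.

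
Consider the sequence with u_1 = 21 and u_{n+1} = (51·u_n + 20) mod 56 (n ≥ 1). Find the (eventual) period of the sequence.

Listing terms: u_1 = 21,  u_2 = 27,  u_3 = 53,  u_4 = 35,  u_5 = 13,  u_6 = 11,  u_7 = 21.
The sequence repeats with period 6.

6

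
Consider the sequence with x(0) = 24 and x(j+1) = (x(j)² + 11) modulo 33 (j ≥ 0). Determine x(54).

27

We have x(0) = 24; x(1) = 26; x(2) = 27; x(3) = 14; x(4) = 9; x(5) = 26.
Since x(5) = x(1) = 26, the sequence is eventually periodic: after a pre-period of length 1 it cycles with period 4.
For j ≥ 1, x(j) depends only on (j - 1) mod 4. (54 - 1) mod 4 = 1, so x(54) = x(2) = 27.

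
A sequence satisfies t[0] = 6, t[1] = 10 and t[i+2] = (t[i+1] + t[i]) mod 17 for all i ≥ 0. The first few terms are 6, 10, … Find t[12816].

6

We have t[0] = 6; t[1] = 10; t[2] = 16; t[3] = 9; t[4] = 8; t[5] = 0; t[6] = 8; t[7] = 8; t[8] = 16; t[9] = 7; t[10] = 6; t[11] = 13; t[12] = 2; t[13] = 15; t[14] = 0; t[15] = 15; t[16] = 15; t[17] = 13; t[18] = 11; t[19] = 7; t[20] = 1; t[21] = 8; t[22] = 9; t[23] = 0; t[24] = 9; t[25] = 9; t[26] = 1; t[27] = 10; t[28] = 11; t[29] = 4; t[30] = 15; t[31] = 2; t[32] = 0; t[33] = 2; t[34] = 2; t[35] = 4; t[36] = 6; t[37] = 10.
The sequence repeats with period 36.
(12816 - 0) mod 36 = 0, so t[12816] = t[0] = 6.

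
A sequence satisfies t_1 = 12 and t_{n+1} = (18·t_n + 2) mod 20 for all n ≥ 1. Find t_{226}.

18

Listing terms: t_1 = 12; t_2 = 18; t_3 = 6; t_4 = 10; t_5 = 2; t_6 = 18.
Since t_6 = t_2 = 18, the sequence is eventually periodic: after a pre-period of length 1 it cycles with period 4.
For n ≥ 2, t_n depends only on (n - 2) mod 4. (226 - 2) mod 4 = 0, so t_{226} = t_2 = 18.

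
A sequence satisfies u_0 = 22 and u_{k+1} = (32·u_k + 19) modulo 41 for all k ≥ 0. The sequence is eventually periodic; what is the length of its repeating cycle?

4

u_0 = 22; u_1 = 26; u_2 = 31; u_3 = 27; u_4 = 22.
The sequence repeats with period 4.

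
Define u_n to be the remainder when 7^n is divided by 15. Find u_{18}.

4

Computing terms: u_1 = 7,  u_2 = 4,  u_3 = 13,  u_4 = 1,  u_5 = 7.
The sequence repeats with period 4.
(18 - 1) mod 4 = 1, so u_{18} = u_2 = 4.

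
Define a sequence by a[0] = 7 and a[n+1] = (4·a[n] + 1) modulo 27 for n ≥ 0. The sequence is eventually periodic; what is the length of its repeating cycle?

27

We have a[0] = 7, a[1] = 2, a[2] = 9, a[3] = 10, a[4] = 14, a[5] = 3, a[6] = 13, a[7] = 26, a[8] = 24, a[9] = 16, a[10] = 11, a[11] = 18, a[12] = 19, a[13] = 23, a[14] = 12, a[15] = 22, a[16] = 8, a[17] = 6, a[18] = 25, a[19] = 20, a[20] = 0, a[21] = 1, a[22] = 5, a[23] = 21, a[24] = 4, a[25] = 17, a[26] = 15, a[27] = 7.
Since a[27] = a[0] = 7, the sequence is periodic with period 27.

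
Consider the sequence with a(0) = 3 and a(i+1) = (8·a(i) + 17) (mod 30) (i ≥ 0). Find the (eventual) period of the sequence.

Listing terms: a(0) = 3,  a(1) = 11,  a(2) = 15,  a(3) = 17,  a(4) = 3.
Since a(4) = a(0) = 3, the sequence is periodic with period 4.

4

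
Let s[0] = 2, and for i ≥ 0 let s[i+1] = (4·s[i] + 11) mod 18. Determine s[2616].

Computing terms: s[0] = 2, s[1] = 1, s[2] = 15, s[3] = 17, s[4] = 7, s[5] = 3, s[6] = 5, s[7] = 13, s[8] = 9, s[9] = 11, s[10] = 1.
Since s[10] = s[1] = 1, the sequence is eventually periodic: after a pre-period of length 1 it cycles with period 9.
For i ≥ 1, s[i] depends only on (i - 1) mod 9. (2616 - 1) mod 9 = 5, so s[2616] = s[6] = 5.

5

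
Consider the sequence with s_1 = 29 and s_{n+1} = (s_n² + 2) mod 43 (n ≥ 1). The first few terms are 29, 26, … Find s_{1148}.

Computing terms: s_1 = 29, s_2 = 26, s_3 = 33, s_4 = 16, s_5 = 0, s_6 = 2, s_7 = 6, s_8 = 38, s_9 = 27, s_{10} = 0.
Since s_{10} = s_5 = 0, the sequence is eventually periodic: after a pre-period of length 4 it cycles with period 5.
For n ≥ 5, s_n depends only on (n - 5) mod 5. (1148 - 5) mod 5 = 3, so s_{1148} = s_8 = 38.

38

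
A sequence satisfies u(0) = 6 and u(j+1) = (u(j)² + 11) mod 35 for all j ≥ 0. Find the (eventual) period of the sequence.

6

Computing terms: u(0) = 6,  u(1) = 12,  u(2) = 15,  u(3) = 26,  u(4) = 22,  u(5) = 5,  u(6) = 1,  u(7) = 12.
Since u(7) = u(1) = 12, the sequence is eventually periodic: after a pre-period of length 1 it cycles with period 6.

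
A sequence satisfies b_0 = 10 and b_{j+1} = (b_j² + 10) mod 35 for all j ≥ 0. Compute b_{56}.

0

b_0 = 10; b_1 = 5; b_2 = 0; b_3 = 10.
The sequence repeats with period 3.
So b_{56} = b_{0 + ((56-0) mod 3)} = b_2 = 0.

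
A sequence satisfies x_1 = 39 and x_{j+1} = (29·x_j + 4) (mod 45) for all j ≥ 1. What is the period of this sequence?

We have x_1 = 39; x_2 = 10; x_3 = 24; x_4 = 25; x_5 = 9; x_6 = 40; x_7 = 39.
Since x_7 = x_1 = 39, the sequence is periodic with period 6.

6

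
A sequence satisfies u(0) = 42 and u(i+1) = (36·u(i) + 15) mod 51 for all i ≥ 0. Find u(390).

Listing terms: u(0) = 42,  u(1) = 48,  u(2) = 9,  u(3) = 33,  u(4) = 30,  u(5) = 24,  u(6) = 12,  u(7) = 39,  u(8) = 42.
Since u(8) = u(0) = 42, the sequence is periodic with period 8.
So u(390) = u(0 + ((390-0) mod 8)) = u(6) = 12.

12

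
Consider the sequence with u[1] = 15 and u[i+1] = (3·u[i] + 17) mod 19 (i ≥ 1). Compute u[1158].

We have u[1] = 15; u[2] = 5; u[3] = 13; u[4] = 18; u[5] = 14; u[6] = 2; u[7] = 4; u[8] = 10; u[9] = 9; u[10] = 6; u[11] = 16; u[12] = 8; u[13] = 3; u[14] = 7; u[15] = 0; u[16] = 17; u[17] = 11; u[18] = 12; u[19] = 15.
Since u[19] = u[1] = 15, the sequence is periodic with period 18.
So u[1158] = u[1 + ((1158-1) mod 18)] = u[6] = 2.

2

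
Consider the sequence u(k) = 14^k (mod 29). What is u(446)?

4

Listing terms: u(0) = 1,  u(1) = 14,  u(2) = 22,  u(3) = 18,  u(4) = 20,  u(5) = 19,  u(6) = 5,  u(7) = 12,  u(8) = 23,  u(9) = 3,  u(10) = 13,  u(11) = 8,  u(12) = 25,  u(13) = 2,  u(14) = 28,  u(15) = 15,  u(16) = 7,  u(17) = 11,  u(18) = 9,  u(19) = 10,  u(20) = 24,  u(21) = 17,  u(22) = 6,  u(23) = 26,  u(24) = 16,  u(25) = 21,  u(26) = 4,  u(27) = 27,  u(28) = 1.
Since u(28) = u(0) = 1, the sequence is periodic with period 28.
(446 - 0) mod 28 = 26, so u(446) = u(26) = 4.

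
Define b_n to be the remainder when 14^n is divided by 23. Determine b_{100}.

b_1 = 14,  b_2 = 12,  b_3 = 7,  b_4 = 6,  b_5 = 15,  b_6 = 3,  b_7 = 19,  b_8 = 13,  b_9 = 21,  b_{10} = 18,  b_{11} = 22,  b_{12} = 9,  b_{13} = 11,  b_{14} = 16,  b_{15} = 17,  b_{16} = 8,  b_{17} = 20,  b_{18} = 4,  b_{19} = 10,  b_{20} = 2,  b_{21} = 5,  b_{22} = 1,  b_{23} = 14.
The sequence repeats with period 22.
So b_{100} = b_{1 + ((100-1) mod 22)} = b_{12} = 9.

9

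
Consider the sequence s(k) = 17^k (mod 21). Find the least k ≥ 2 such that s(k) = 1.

s(1) = 17, s(2) = 16, s(3) = 20, s(4) = 4, s(5) = 5, s(6) = 1, s(7) = 17.
The sequence repeats with period 6.
The value 1 first appears (with k ≥ 2) at s(6).

6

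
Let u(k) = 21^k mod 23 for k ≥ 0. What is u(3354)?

Computing terms: u(0) = 1,  u(1) = 21,  u(2) = 4,  u(3) = 15,  u(4) = 16,  u(5) = 14,  u(6) = 18,  u(7) = 10,  u(8) = 3,  u(9) = 17,  u(10) = 12,  u(11) = 22,  u(12) = 2,  u(13) = 19,  u(14) = 8,  u(15) = 7,  u(16) = 9,  u(17) = 5,  u(18) = 13,  u(19) = 20,  u(20) = 6,  u(21) = 11,  u(22) = 1.
The sequence repeats with period 22.
(3354 - 0) mod 22 = 10, so u(3354) = u(10) = 12.

12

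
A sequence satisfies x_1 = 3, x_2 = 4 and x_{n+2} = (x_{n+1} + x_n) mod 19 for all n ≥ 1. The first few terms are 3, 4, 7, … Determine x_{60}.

10

Computing terms: x_1 = 3, x_2 = 4, x_3 = 7, x_4 = 11, x_5 = 18, x_6 = 10, x_7 = 9, x_8 = 0, x_9 = 9, x_{10} = 9, x_{11} = 18, x_{12} = 8, x_{13} = 7, x_{14} = 15, x_{15} = 3, x_{16} = 18, x_{17} = 2, x_{18} = 1, x_{19} = 3, x_{20} = 4.
The sequence repeats with period 18.
So x_{60} = x_{1 + ((60-1) mod 18)} = x_6 = 10.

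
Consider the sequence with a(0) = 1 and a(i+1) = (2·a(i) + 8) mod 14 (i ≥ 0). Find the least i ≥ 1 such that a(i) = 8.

3

a(0) = 1; a(1) = 10; a(2) = 0; a(3) = 8; a(4) = 10.
Since a(4) = a(1) = 10, the sequence is eventually periodic: after a pre-period of length 1 it cycles with period 3.
The value 8 first appears (with i ≥ 1) at a(3).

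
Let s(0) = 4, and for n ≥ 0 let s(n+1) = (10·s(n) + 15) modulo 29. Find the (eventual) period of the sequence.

s(0) = 4; s(1) = 26; s(2) = 14; s(3) = 10; s(4) = 28; s(5) = 5; s(6) = 7; s(7) = 27; s(8) = 24; s(9) = 23; s(10) = 13; s(11) = 0; s(12) = 15; s(13) = 20; s(14) = 12; s(15) = 19; s(16) = 2; s(17) = 6; s(18) = 17; s(19) = 11; s(20) = 9; s(21) = 18; s(22) = 21; s(23) = 22; s(24) = 3; s(25) = 16; s(26) = 1; s(27) = 25; s(28) = 4.
The sequence repeats with period 28.

28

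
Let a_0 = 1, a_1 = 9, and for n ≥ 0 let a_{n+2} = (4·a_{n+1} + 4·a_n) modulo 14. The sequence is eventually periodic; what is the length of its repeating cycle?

a_0 = 1,  a_1 = 9,  a_2 = 12,  a_3 = 0,  a_4 = 6,  a_5 = 10,  a_6 = 8,  a_7 = 2,  a_8 = 12,  a_9 = 0.
Since (a_8, a_9) = (a_2, a_3) = (12, 0) (two consecutive terms determine the rest), the sequence is eventually periodic: after a pre-period of length 2 it cycles with period 6.

6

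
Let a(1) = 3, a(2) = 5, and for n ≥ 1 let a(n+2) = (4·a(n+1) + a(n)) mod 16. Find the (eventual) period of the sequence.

a(1) = 3,  a(2) = 5,  a(3) = 7,  a(4) = 1,  a(5) = 11,  a(6) = 13,  a(7) = 15,  a(8) = 9,  a(9) = 3,  a(10) = 5.
The sequence repeats with period 8.

8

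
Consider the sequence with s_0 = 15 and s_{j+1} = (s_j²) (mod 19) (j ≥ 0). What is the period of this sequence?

6

Computing terms: s_0 = 15; s_1 = 16; s_2 = 9; s_3 = 5; s_4 = 6; s_5 = 17; s_6 = 4; s_7 = 16.
Since s_7 = s_1 = 16, the sequence is eventually periodic: after a pre-period of length 1 it cycles with period 6.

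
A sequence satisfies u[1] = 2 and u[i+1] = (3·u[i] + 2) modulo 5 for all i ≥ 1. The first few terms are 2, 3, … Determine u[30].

3

u[1] = 2,  u[2] = 3,  u[3] = 1,  u[4] = 0,  u[5] = 2.
The sequence repeats with period 4.
So u[30] = u[1 + ((30-1) mod 4)] = u[2] = 3.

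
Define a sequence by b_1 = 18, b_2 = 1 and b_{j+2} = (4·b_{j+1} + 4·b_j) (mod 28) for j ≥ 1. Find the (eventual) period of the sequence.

We have b_1 = 18; b_2 = 1; b_3 = 20; b_4 = 0; b_5 = 24; b_6 = 12; b_7 = 4; b_8 = 8; b_9 = 20; b_{10} = 0.
Since (b_9, b_{10}) = (b_3, b_4) = (20, 0) (two consecutive terms determine the rest), the sequence is eventually periodic: after a pre-period of length 2 it cycles with period 6.

6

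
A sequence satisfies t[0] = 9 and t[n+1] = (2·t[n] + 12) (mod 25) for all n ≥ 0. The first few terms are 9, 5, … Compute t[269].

15

Computing terms: t[0] = 9,  t[1] = 5,  t[2] = 22,  t[3] = 6,  t[4] = 24,  t[5] = 10,  t[6] = 7,  t[7] = 1,  t[8] = 14,  t[9] = 15,  t[10] = 17,  t[11] = 21,  t[12] = 4,  t[13] = 20,  t[14] = 2,  t[15] = 16,  t[16] = 19,  t[17] = 0,  t[18] = 12,  t[19] = 11,  t[20] = 9.
Since t[20] = t[0] = 9, the sequence is periodic with period 20.
So t[269] = t[0 + ((269-0) mod 20)] = t[9] = 15.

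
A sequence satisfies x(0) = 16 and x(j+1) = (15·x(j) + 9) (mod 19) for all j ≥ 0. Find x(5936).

0

Listing terms: x(0) = 16; x(1) = 2; x(2) = 1; x(3) = 5; x(4) = 8; x(5) = 15; x(6) = 6; x(7) = 4; x(8) = 12; x(9) = 18; x(10) = 13; x(11) = 14; x(12) = 10; x(13) = 7; x(14) = 0; x(15) = 9; x(16) = 11; x(17) = 3; x(18) = 16.
Since x(18) = x(0) = 16, the sequence is periodic with period 18.
(5936 - 0) mod 18 = 14, so x(5936) = x(14) = 0.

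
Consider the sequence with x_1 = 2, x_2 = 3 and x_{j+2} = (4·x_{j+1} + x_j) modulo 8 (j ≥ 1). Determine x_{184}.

x_1 = 2,  x_2 = 3,  x_3 = 6,  x_4 = 3,  x_5 = 2,  x_6 = 3.
The sequence repeats with period 4.
So x_{184} = x_{1 + ((184-1) mod 4)} = x_4 = 3.

3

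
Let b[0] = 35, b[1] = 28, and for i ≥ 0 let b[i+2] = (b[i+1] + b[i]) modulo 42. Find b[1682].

We have b[0] = 35, b[1] = 28, b[2] = 21, b[3] = 7, b[4] = 28, b[5] = 35, b[6] = 21, b[7] = 14, b[8] = 35, b[9] = 7, b[10] = 0, b[11] = 7, b[12] = 7, b[13] = 14, b[14] = 21, b[15] = 35, b[16] = 14, b[17] = 7, b[18] = 21, b[19] = 28, b[20] = 7, b[21] = 35, b[22] = 0, b[23] = 35, b[24] = 35, b[25] = 28.
Since (b[24], b[25]) = (b[0], b[1]) = (35, 28) (two consecutive terms determine the rest), the sequence is periodic with period 24.
So b[1682] = b[0 + ((1682-0) mod 24)] = b[2] = 21.

21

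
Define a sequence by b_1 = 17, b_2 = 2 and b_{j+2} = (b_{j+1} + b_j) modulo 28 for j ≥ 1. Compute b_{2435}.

12

Computing terms: b_1 = 17; b_2 = 2; b_3 = 19; b_4 = 21; b_5 = 12; b_6 = 5; b_7 = 17; b_8 = 22; b_9 = 11; b_{10} = 5; b_{11} = 16; b_{12} = 21; b_{13} = 9; b_{14} = 2; b_{15} = 11; b_{16} = 13; b_{17} = 24; b_{18} = 9; b_{19} = 5; b_{20} = 14; b_{21} = 19; b_{22} = 5; b_{23} = 24; b_{24} = 1; b_{25} = 25; b_{26} = 26; b_{27} = 23; b_{28} = 21; b_{29} = 16; b_{30} = 9; b_{31} = 25; b_{32} = 6; b_{33} = 3; b_{34} = 9; b_{35} = 12; b_{36} = 21; b_{37} = 5; b_{38} = 26; b_{39} = 3; b_{40} = 1; b_{41} = 4; b_{42} = 5; b_{43} = 9; b_{44} = 14; b_{45} = 23; b_{46} = 9; b_{47} = 4; b_{48} = 13; b_{49} = 17; b_{50} = 2.
The sequence repeats with period 48.
So b_{2435} = b_{1 + ((2435-1) mod 48)} = b_{35} = 12.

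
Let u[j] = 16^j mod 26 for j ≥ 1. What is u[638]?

22

u[1] = 16; u[2] = 22; u[3] = 14; u[4] = 16.
Since u[4] = u[1] = 16, the sequence is periodic with period 3.
So u[638] = u[1 + ((638-1) mod 3)] = u[2] = 22.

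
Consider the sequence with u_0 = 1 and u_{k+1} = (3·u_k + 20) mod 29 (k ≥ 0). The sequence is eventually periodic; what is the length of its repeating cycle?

u_0 = 1, u_1 = 23, u_2 = 2, u_3 = 26, u_4 = 11, u_5 = 24, u_6 = 5, u_7 = 6, u_8 = 9, u_9 = 18, u_{10} = 16, u_{11} = 10, u_{12} = 21, u_{13} = 25, u_{14} = 8, u_{15} = 15, u_{16} = 7, u_{17} = 12, u_{18} = 27, u_{19} = 14, u_{20} = 4, u_{21} = 3, u_{22} = 0, u_{23} = 20, u_{24} = 22, u_{25} = 28, u_{26} = 17, u_{27} = 13, u_{28} = 1.
Since u_{28} = u_0 = 1, the sequence is periodic with period 28.

28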